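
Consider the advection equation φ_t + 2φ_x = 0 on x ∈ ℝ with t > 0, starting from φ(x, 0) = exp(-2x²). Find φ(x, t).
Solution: By method of characteristics (waves move right with speed 2):
Along characteristics x - 2t = const, φ is constant, so φ(x,t) = f(x - 2t) with f = φ(·, 0).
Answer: φ(x, t) = exp(-2(-2t + x)²)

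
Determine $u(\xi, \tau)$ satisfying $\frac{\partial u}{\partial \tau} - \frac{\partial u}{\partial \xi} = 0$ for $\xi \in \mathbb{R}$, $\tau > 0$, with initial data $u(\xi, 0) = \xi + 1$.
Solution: By method of characteristics (waves move left with speed 1):
Along characteristics $\xi + \tau =$ const, $u$ is constant, so $u(\xi,\tau) = f(\xi + \tau)$ with $f = u( \cdot , 0)$.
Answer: $u(\xi, \tau) = \tau + \xi + 1$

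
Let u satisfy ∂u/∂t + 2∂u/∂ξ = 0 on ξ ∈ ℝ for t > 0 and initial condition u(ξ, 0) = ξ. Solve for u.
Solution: By method of characteristics (waves move right with speed 2):
Along characteristics ξ - 2t = const, u is constant, so u(ξ,t) = f(ξ - 2t) with f = u(·, 0).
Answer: u(ξ, t) = -2t + ξ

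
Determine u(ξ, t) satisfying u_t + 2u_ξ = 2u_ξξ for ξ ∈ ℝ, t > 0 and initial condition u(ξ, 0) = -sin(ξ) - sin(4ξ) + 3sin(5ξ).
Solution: Moving frame: η = ξ - 2t, σ = t, u = w(η,σ), so u_t = w_σ - 2w_η and u_ξξ = w_ηη.
Hence u_t + 2u_ξ = w_σ and the PDE becomes the heat equation w_σ = 2w_ηη on η ∈ ℝ.
Initial data: w(η,0) = u(η,0) = -sin(η) - sin(4η) + 3sin(5η). Each mode sin(nη) decays as exp(-2n²σ) on ℝ, so w(η,σ) = Σ c_n exp(-2n²σ) sin(nη) with c_1=-1, c_4=-1, c_5=3: w(η,σ) = -exp(-2σ)sin(η) - exp(-32σ)sin(4η) + 3exp(-50σ)sin(5η).
Substituting back: u(ξ,t) = w(ξ - 2t, t).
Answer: u(ξ, t) = exp(-2t)sin(2t - ξ) + exp(-32t)sin(8t - 4ξ) - 3exp(-50t)sin(10t - 5ξ)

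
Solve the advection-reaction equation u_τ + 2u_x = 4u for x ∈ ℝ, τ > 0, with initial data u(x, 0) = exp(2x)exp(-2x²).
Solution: Substitute u = exp(2x)w.
Then u_x = exp(2x)(w_x + 2w), u_τ = exp(2x)w_τ; substituting and dividing by exp(2x), the lower-order terms cancel: w_τ + 2w_x = 0 (standard advection equation).
Data for w: w(x,0) = exp(-2x)u(x,0) = exp(-2x²).
By characteristics (dx/dτ = 2), w(x,τ) = f(x - 2τ) with f = w(·, 0).
So w(x,τ) = exp(-2(x - 2τ)²), and u(x,τ) = exp(2x)w(x,τ).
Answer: u(x, τ) = exp(2x)exp(-2(x - 2τ)²)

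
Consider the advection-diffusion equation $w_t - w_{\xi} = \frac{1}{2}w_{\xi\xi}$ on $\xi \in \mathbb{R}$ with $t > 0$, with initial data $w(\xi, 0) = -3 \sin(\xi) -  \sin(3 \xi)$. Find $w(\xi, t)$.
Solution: Change to a moving frame: let $\eta = \xi + t$, $\sigma = t$ and write $w(\xi,t) = u(\eta,\sigma)$.
By the chain rule $w_t = u_{\sigma} + u_{\eta}$, $w_{\xi} = u_{\eta}$, $w_{\xi\xi} = u_{\eta\eta}$.
Then $w_t - w_{\xi} = u_{\sigma}$: the advection term cancels and the PDE becomes the heat equation $u_{\sigma} = \frac{1}{2}u_{\eta\eta}$ on $\eta \in \mathbb{R}$.
Initial data: $u(\eta,0) = w(\eta,0) = -3 \sin(\eta) - \sin(3 \eta)$.
On $\eta \in \mathbb{R}$ each mode satisfies $(\sin(n\eta))'' = -n^2 \sin(n\eta)$, so $e^{-n^2\sigma/2} \sin(n\eta)$ solves the heat equation; by superposition $u(\eta,\sigma) = \sum c_n e^{-n^2\sigma/2} \sin(n\eta)$.
Reading off the coefficients: $c_1=-3, c_3=-1$, so $u(\eta,\sigma) = -3 e^{-\sigma/2} \sin(\eta) - e^{-9 \sigma/2} \sin(3 \eta)$.
Substituting back $\eta = \xi + t$, $\sigma = t$: $w(\xi,t) = u(\xi + t, t)$.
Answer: $w(\xi, t) = -3 e^{-t/2} \sin(\xi + t) -  e^{-9 t/2} \sin(3 \xi + 3 t)$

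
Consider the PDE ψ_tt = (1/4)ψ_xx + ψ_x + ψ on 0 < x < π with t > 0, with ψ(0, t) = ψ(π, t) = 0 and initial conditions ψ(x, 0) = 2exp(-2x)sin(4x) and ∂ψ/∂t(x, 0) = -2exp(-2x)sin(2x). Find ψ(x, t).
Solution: Substitute ψ = exp(-2x)u, i.e. u = exp(2x)ψ.
By the product rule, ψ_x = exp(-2x)(u_x - 2u), ψ_xx = exp(-2x)(u_xx - 4u_x + 4u), ψ_tt = exp(-2x)u_tt.
Substituting into the PDE and dividing by exp(-2x): u_tt = (1/4)(u_xx - 4u_x + 4u) + (u_x - 2u) + u.
The lower-order terms cancel, leaving the standard wave equation u_tt = (1/4)u_xx.
Initial data for u: u(x,0) = exp(2x)ψ(x,0) = 2sin(4x); u_t(x,0) = exp(2x)ψ_t(x,0) = -2sin(2x). The boundary conditions carry over: u(0,t) = u(π,t) = 0.
Solve for u:
  Using separation of variables u = X(x)T(t):
  Eigenfunctions: sin(nx), n = 1, 2, 3, ...
  General solution: u(x, t) = Σ [A_n cos(n t/2) + B_n sin(n t/2)] sin(nx)
  From u(x,0) = 2sin(4x): A_4=2. From u_t(x,0) = -2sin(2x), using u_t(x,0) = Σ ω_n B_n sin(nx) with ω_n = n/2: B_2 = (-2)/1 = -2.
Hence u(x,t) = -2sin(t)sin(2x) + 2sin(4x)cos(2t).
Transform back: ψ(x,t) = exp(-2x)u(x,t).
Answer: ψ(x, t) = -2exp(-2x)sin(t)sin(2x) + 2exp(-2x)sin(4x)cos(2t)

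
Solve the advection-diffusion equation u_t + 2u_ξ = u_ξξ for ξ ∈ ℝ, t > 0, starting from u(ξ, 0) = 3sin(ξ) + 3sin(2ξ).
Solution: Change to a moving frame: let η = ξ - 2t, σ = t and write u(ξ,t) = w(η,σ).
By the chain rule u_t = w_σ - 2w_η, u_ξ = w_η, u_ξξ = w_ηη.
Then u_t + 2u_ξ = w_σ: the advection term cancels and the PDE becomes the heat equation w_σ = w_ηη on η ∈ ℝ.
Initial data: w(η,0) = u(η,0) = 3sin(η) + 3sin(2η).
On η ∈ ℝ each mode satisfies (sin(nη))″ = -n² sin(nη), so exp(-n²σ) sin(nη) solves the heat equation; by superposition w(η,σ) = Σ c_n exp(-n²σ) sin(nη).
Reading off the coefficients: c_1=3, c_2=3, so w(η,σ) = 3exp(-σ)sin(η) + 3exp(-4σ)sin(2η).
Substituting back η = ξ - 2t, σ = t: u(ξ,t) = w(ξ - 2t, t).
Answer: u(ξ, t) = -3exp(-t)sin(2t - ξ) - 3exp(-4t)sin(4t - 2ξ)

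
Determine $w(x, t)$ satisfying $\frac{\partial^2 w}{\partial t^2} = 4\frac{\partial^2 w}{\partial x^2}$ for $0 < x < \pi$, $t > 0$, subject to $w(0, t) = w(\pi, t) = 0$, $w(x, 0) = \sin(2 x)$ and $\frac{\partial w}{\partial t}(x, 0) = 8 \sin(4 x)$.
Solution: Separating variables: $w = \sum [A_n \cos(\omega_n t) + B_n \sin(\omega_n t)] \sin(nx)$, $\omega_n = 2n$. From ICs ($B_n$ = velocity coefficient / $\omega_n$): $A_2=1, B_4=1$.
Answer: $w(x, t) = \sin(8 t) \sin(4 x) + \sin(2 x) \cos(4 t)$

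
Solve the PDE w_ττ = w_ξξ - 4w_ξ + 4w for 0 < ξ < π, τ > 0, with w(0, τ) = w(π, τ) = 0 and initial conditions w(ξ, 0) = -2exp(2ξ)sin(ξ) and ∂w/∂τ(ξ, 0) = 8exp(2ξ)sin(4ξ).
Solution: Substitute w = exp(2ξ)u.
Then w_ξ = exp(2ξ)(u_ξ + 2u), w_ξξ = exp(2ξ)(u_ξξ + 4u_ξ + 4u), w_ττ = exp(2ξ)u_ττ; substituting and dividing by exp(2ξ), the lower-order terms cancel: u_ττ = u_ξξ (standard wave equation).
Data for u: u(ξ,0) = exp(-2ξ)w(ξ,0) = -2sin(ξ); u_τ(ξ,0) = exp(-2ξ)w_τ(ξ,0) = 8sin(4ξ). The boundary conditions carry over: u(0,τ) = u(π,τ) = 0.
Separating variables: u = Σ [A_n cos(ω_n τ) + B_n sin(ω_n τ)] sin(nξ), ω_n = n. From ICs (B_n = velocity coefficient / ω_n): A_1=-2, B_4=2.
So u(ξ,τ) = -2sin(ξ)cos(τ) + 2sin(4ξ)sin(4τ), and w(ξ,τ) = exp(2ξ)u(ξ,τ).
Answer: w(ξ, τ) = -2exp(2ξ)sin(ξ)cos(τ) + 2exp(2ξ)sin(4ξ)sin(4τ)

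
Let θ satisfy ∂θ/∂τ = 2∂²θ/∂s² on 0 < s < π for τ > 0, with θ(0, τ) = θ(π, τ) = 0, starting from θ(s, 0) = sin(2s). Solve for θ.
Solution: Using separation of variables θ = X(s)G(τ):
Eigenfunctions: sin(ns), n = 1, 2, 3, ...
General solution: θ(s, τ) = Σ c_n sin(ns) exp(-2n² τ)
Matching θ(s,0) = sin(2s) term by term: c_2=1.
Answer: θ(s, τ) = exp(-8τ)sin(2s)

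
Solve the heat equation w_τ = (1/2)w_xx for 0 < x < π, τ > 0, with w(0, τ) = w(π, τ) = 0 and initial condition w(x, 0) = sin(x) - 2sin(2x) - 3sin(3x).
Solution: Using separation of variables w = X(x)T(τ):
Eigenfunctions: sin(nx), n = 1, 2, 3, ...
General solution: w(x, τ) = Σ c_n sin(nx) exp(-n² τ/2)
Matching w(x,0) = sin(x) - 2sin(2x) - 3sin(3x) term by term: c_1=1, c_2=-2, c_3=-3.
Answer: w(x, τ) = -2exp(-2τ)sin(2x) + exp(-τ/2)sin(x) - 3exp(-9τ/2)sin(3x)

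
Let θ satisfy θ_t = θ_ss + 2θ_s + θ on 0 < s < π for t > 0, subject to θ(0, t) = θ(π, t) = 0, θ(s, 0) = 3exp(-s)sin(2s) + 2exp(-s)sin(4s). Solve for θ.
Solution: Substitute θ = exp(-s)u.
Then θ_s = exp(-s)(u_s - u), θ_ss = exp(-s)(u_ss - 2u_s + u), θ_t = exp(-s)u_t; substituting and dividing by exp(-s), the lower-order terms cancel: u_t = u_ss (standard heat equation).
Data for u: u(s,0) = exp(s)θ(s,0) = 3sin(2s) + 2sin(4s). The boundary conditions carry over: u(0,t) = u(π,t) = 0.
Separating variables: u = Σ c_n exp(-n²t) sin(ns). From u(s,0) = 3sin(2s) + 2sin(4s): c_2=3, c_4=2.
So u(s,t) = 3exp(-4t)sin(2s) + 2exp(-16t)sin(4s), and θ(s,t) = exp(-s)u(s,t).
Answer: θ(s, t) = 3exp(-s)exp(-4t)sin(2s) + 2exp(-s)exp(-16t)sin(4s)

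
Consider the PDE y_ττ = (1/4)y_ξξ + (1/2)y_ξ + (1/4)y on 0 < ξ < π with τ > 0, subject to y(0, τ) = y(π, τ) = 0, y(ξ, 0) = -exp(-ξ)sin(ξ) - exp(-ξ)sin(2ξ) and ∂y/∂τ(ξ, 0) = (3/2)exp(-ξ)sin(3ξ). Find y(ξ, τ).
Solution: Substitute y = exp(-ξ)u.
Then y_ξ = exp(-ξ)(u_ξ - u), y_ξξ = exp(-ξ)(u_ξξ - 2u_ξ + u), y_ττ = exp(-ξ)u_ττ; substituting and dividing by exp(-ξ), the lower-order terms cancel: u_ττ = (1/4)u_ξξ (standard wave equation).
Data for u: u(ξ,0) = exp(ξ)y(ξ,0) = -sin(ξ) - sin(2ξ); u_τ(ξ,0) = exp(ξ)y_τ(ξ,0) = (3/2)sin(3ξ). The boundary conditions carry over: u(0,τ) = u(π,τ) = 0.
Separating variables: u = Σ [A_n cos(ω_n τ) + B_n sin(ω_n τ)] sin(nξ), ω_n = n/2. From ICs (B_n = velocity coefficient / ω_n): A_1=-1, A_2=-1, B_3=1.
So u(ξ,τ) = -sin(ξ)cos(τ/2) - sin(2ξ)cos(τ) + sin(3ξ)sin(3τ/2), and y(ξ,τ) = exp(-ξ)u(ξ,τ).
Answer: y(ξ, τ) = -exp(-ξ)sin(ξ)cos(τ/2) - exp(-ξ)sin(2ξ)cos(τ) + exp(-ξ)sin(3ξ)sin(3τ/2)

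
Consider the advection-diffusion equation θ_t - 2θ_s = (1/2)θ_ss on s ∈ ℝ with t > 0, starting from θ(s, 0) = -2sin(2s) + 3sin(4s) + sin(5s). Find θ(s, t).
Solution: Change to a moving frame: let η = s + 2t, σ = t and write θ(s,t) = u(η,σ).
By the chain rule θ_t = u_σ + 2u_η, θ_s = u_η, θ_ss = u_ηη.
Then θ_t - 2θ_s = u_σ: the advection term cancels and the PDE becomes the heat equation u_σ = (1/2)u_ηη on η ∈ ℝ.
Initial data: u(η,0) = θ(η,0) = -2sin(2η) + 3sin(4η) + sin(5η).
On η ∈ ℝ each mode satisfies (sin(nη))″ = -n² sin(nη), so exp(-n²σ/2) sin(nη) solves the heat equation; by superposition u(η,σ) = Σ c_n exp(-n²σ/2) sin(nη).
Reading off the coefficients: c_2=-2, c_4=3, c_5=1, so u(η,σ) = -2exp(-2σ)sin(2η) + 3exp(-8σ)sin(4η) + exp(-25σ/2)sin(5η).
Substituting back η = s + 2t, σ = t: θ(s,t) = u(s + 2t, t).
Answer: θ(s, t) = -2exp(-2t)sin(2s + 4t) + 3exp(-8t)sin(4s + 8t) + exp(-25t/2)sin(5s + 10t)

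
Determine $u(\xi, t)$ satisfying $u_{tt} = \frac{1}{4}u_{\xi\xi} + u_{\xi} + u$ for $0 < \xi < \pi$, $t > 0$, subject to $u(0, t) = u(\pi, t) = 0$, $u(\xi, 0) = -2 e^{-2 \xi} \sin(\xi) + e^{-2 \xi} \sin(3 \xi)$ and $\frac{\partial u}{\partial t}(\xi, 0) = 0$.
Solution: Substitute $u = e^{-2\xi}w$, i.e. $w = e^{2\xi}u$.
By the product rule, $u_{\xi} = e^{-2\xi}(w_{\xi} - 2w)$, $u_{\xi\xi} = e^{-2\xi}(w_{\xi\xi} - 4w_{\xi} + 4w)$, $u_{tt} = e^{-2\xi}w_{tt}$.
Substituting into the PDE and dividing by $e^{-2\xi}$: $w_{tt} = \frac{1}{4}(w_{\xi\xi} - 4w_{\xi} + 4w) + (w_{\xi} - 2w) + w$.
The lower-order terms cancel, leaving the standard wave equation $w_{tt} = \frac{1}{4}w_{\xi\xi}$.
Initial data for $w$: $w(\xi,0) = e^{2\xi}u(\xi,0) = -2 \sin(\xi) + \sin(3 \xi)$; $w_t(\xi,0) = e^{2\xi}u_t(\xi,0) = 0$. The boundary conditions carry over: $w(0,t) = w(\pi,t) = 0$.
Solve for $w$:
  Using separation of variables $w = X(\xi)T(t)$:
  Eigenfunctions: $\sin(n\xi)$, $n = 1, 2, 3, \ldots$
  General solution: $w(\xi, t) = \sum [A_n \cos(n t/2) + B_n \sin(n t/2)] \sin(n\xi)$
  From $w(\xi,0) = -2 \sin(\xi) + \sin(3 \xi)$: $A_1=-2, A_3=1$. From $w_t(\xi,0) = 0$: all $B_n = 0$.
Hence $w(\xi,t) = -2 \sin(\xi) \cos(t/2) + \sin(3 \xi) \cos(3 t/2)$.
Transform back: $u(\xi,t) = e^{-2\xi}w(\xi,t)$.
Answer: $u(\xi, t) = -2 e^{-2 \xi} \sin(\xi) \cos(t/2) + e^{-2 \xi} \sin(3 \xi) \cos(3 t/2)$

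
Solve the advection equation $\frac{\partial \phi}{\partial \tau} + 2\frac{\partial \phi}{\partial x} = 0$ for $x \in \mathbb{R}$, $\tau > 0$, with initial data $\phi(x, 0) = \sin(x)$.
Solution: By characteristics ($dx/d\tau = 2$), $\phi(x,\tau) = f(x - 2\tau)$ with $f = \phi( \cdot , 0)$.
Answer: $\phi(x, \tau) = - \sin(2 \tau - x)$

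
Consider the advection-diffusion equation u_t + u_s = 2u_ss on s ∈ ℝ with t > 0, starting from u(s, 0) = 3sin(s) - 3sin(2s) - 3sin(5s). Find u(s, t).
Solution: Change to a moving frame: let η = s - t, σ = t and write u(s,t) = w(η,σ).
By the chain rule u_t = w_σ - w_η, u_s = w_η, u_ss = w_ηη.
Then u_t + u_s = w_σ: the advection term cancels and the PDE becomes the heat equation w_σ = 2w_ηη on η ∈ ℝ.
Initial data: w(η,0) = u(η,0) = 3sin(η) - 3sin(2η) - 3sin(5η).
On η ∈ ℝ each mode satisfies (sin(nη))″ = -n² sin(nη), so exp(-2n²σ) sin(nη) solves the heat equation; by superposition w(η,σ) = Σ c_n exp(-2n²σ) sin(nη).
Reading off the coefficients: c_1=3, c_2=-3, c_5=-3, so w(η,σ) = 3exp(-2σ)sin(η) - 3exp(-8σ)sin(2η) - 3exp(-50σ)sin(5η).
Substituting back η = s - t, σ = t: u(s,t) = w(s - t, t).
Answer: u(s, t) = 3exp(-2t)sin(s - t) - 3exp(-8t)sin(2s - 2t) - 3exp(-50t)sin(5s - 5t)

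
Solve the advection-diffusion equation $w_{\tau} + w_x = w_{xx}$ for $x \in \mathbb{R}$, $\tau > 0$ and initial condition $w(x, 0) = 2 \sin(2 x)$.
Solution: Change to a moving frame: let $\eta = x - \tau$, $\sigma = \tau$ and write $w(x,\tau) = u(\eta,\sigma)$.
By the chain rule $w_{\tau} = u_{\sigma} - u_{\eta}$, $w_x = u_{\eta}$, $w_{xx} = u_{\eta\eta}$.
Then $w_{\tau} + w_x = u_{\sigma}$: the advection term cancels and the PDE becomes the heat equation $u_{\sigma} = u_{\eta\eta}$ on $\eta \in \mathbb{R}$.
Initial data: $u(\eta,0) = w(\eta,0) = 2 \sin(2 \eta)$.
On $\eta \in \mathbb{R}$ each mode satisfies $(\sin(n\eta))'' = -n^2 \sin(n\eta)$, so $e^{-n^2\sigma} \sin(n\eta)$ solves the heat equation; by superposition $u(\eta,\sigma) = \sum c_n e^{-n^2\sigma} \sin(n\eta)$.
Reading off the coefficients: $c_2=2$, so $u(\eta,\sigma) = 2 e^{-4 \sigma} \sin(2 \eta)$.
Substituting back $\eta = x - \tau$, $\sigma = \tau$: $w(x,\tau) = u(x - \tau, \tau)$.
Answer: $w(x, \tau) = -2 e^{-4 \tau} \sin(2 \tau - 2 x)$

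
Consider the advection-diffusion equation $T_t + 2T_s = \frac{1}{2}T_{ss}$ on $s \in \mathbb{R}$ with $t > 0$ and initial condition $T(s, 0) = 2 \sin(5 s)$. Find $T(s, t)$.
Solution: Moving frame: $\eta = s - 2t$, $\sigma = t$, $T = u(\eta,\sigma)$, so $T_t = u_{\sigma} - 2u_{\eta}$ and $T_{ss} = u_{\eta\eta}$.
Hence $T_t + 2T_s = u_{\sigma}$ and the PDE becomes the heat equation $u_{\sigma} = \frac{1}{2}u_{\eta\eta}$ on $\eta \in \mathbb{R}$.
Initial data: $u(\eta,0) = T(\eta,0) = 2 \sin(5 \eta)$. Each mode $\sin(n\eta)$ decays as $e^{-n^2\sigma/2}$ on $\mathbb{R}$, so $u(\eta,\sigma) = \sum c_n e^{-n^2\sigma/2} \sin(n\eta)$ with $c_5=2$: $u(\eta,\sigma) = 2 e^{-25 \sigma/2} \sin(5 \eta)$.
Substituting back: $T(s,t) = u(s - 2t, t)$.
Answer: $T(s, t) = 2 e^{-25 t/2} \sin(5 s - 10 t)$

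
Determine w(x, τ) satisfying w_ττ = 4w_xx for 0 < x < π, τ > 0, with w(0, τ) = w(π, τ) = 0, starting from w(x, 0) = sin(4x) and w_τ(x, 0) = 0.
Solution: Using separation of variables w = X(x)T(τ):
Eigenfunctions: sin(nx), n = 1, 2, 3, ...
General solution: w(x, τ) = Σ [A_n cos(2n τ) + B_n sin(2n τ)] sin(nx)
From w(x,0) = sin(4x): A_4=1. From w_τ(x,0) = 0: all B_n = 0.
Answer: w(x, τ) = sin(4x)cos(8τ)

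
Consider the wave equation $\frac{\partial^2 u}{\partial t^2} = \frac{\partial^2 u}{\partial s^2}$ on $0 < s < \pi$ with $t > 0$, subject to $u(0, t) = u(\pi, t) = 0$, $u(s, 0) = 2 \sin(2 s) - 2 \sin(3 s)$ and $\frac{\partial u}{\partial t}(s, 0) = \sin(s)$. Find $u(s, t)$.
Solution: Separating variables: $u = \sum [A_n \cos(\omega_n t) + B_n \sin(\omega_n t)] \sin(ns)$, $\omega_n = n$. From ICs ($B_n$ = velocity coefficient / $\omega_n$): $A_2=2, A_3=-2, B_1=1$.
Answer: $u(s, t) = \sin(s) \sin(t) + 2 \sin(2 s) \cos(2 t) - 2 \sin(3 s) \cos(3 t)$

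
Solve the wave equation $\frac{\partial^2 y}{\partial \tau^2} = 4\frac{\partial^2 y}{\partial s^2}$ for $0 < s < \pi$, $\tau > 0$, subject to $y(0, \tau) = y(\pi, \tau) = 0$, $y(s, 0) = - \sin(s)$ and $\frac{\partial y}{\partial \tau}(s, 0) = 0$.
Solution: Using separation of variables $y = X(s)T(\tau)$:
Eigenfunctions: $\sin(ns)$, $n = 1, 2, 3, \ldots$
General solution: $y(s, \tau) = \sum [A_n \cos(2n \tau) + B_n \sin(2n \tau)] \sin(ns)$
From $y(s,0) = - \sin(s)$: $A_1=-1$. From $y_{\tau}(s,0) = 0$: all $B_n = 0$.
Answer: $y(s, \tau) = - \sin(s) \cos(2 \tau)$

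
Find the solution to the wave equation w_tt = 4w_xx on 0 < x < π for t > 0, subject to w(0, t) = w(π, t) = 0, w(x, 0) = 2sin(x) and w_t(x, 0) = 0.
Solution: Separating variables: w = Σ [A_n cos(ω_n t) + B_n sin(ω_n t)] sin(nx), ω_n = 2n. From ICs: A_1=2.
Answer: w(x, t) = 2sin(x)cos(2t)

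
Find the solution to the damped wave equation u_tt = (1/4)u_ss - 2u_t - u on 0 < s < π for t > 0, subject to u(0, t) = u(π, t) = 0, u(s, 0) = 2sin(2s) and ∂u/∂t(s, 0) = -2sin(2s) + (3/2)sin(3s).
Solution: Substitute u = exp(-t)w.
Then u_t = exp(-t)(w_t - w), u_tt = exp(-t)(w_tt - 2w_t + w), u_ss = exp(-t)w_ss; substituting and dividing by exp(-t), the lower-order terms cancel: w_tt = (1/4)w_ss (standard wave equation).
Data for w: w(s,0) = u(s,0) = 2sin(2s); w_t(s,0) = u_t(s,0) + u(s,0) = (3/2)sin(3s). The boundary conditions carry over: w(0,t) = w(π,t) = 0.
Separating variables: w = Σ [A_n cos(ω_n t) + B_n sin(ω_n t)] sin(ns), ω_n = n/2. From ICs (B_n = velocity coefficient / ω_n): A_2=2, B_3=1.
So w(s,t) = 2sin(2s)cos(t) + sin(3s)sin(3t/2), and u(s,t) = exp(-t)w(s,t).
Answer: u(s, t) = 2exp(-t)sin(2s)cos(t) + exp(-t)sin(3s)sin(3t/2)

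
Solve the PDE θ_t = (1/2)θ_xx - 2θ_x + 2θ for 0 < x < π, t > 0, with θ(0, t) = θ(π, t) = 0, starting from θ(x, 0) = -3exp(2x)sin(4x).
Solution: Substitute θ = exp(2x)u, i.e. u = exp(-2x)θ.
By the product rule, θ_x = exp(2x)(u_x + 2u), θ_xx = exp(2x)(u_xx + 4u_x + 4u), θ_t = exp(2x)u_t.
Substituting into the PDE and dividing by exp(2x): u_t = (1/2)(u_xx + 4u_x + 4u) - 2(u_x + 2u) + 2u.
The lower-order terms cancel, leaving the standard heat equation u_t = (1/2)u_xx.
Initial data for u: u(x,0) = exp(-2x)θ(x,0) = -3sin(4x). The boundary conditions carry over: u(0,t) = u(π,t) = 0.
Solve for u:
  Using separation of variables u = X(x)G(t):
  Eigenfunctions: sin(nx), n = 1, 2, 3, ...
  General solution: u(x, t) = Σ c_n sin(nx) exp(-n² t/2)
  Matching u(x,0) = -3sin(4x) term by term: c_4=-3.
Hence u(x,t) = -3exp(-8t)sin(4x).
Transform back: θ(x,t) = exp(2x)u(x,t).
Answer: θ(x, t) = -3exp(-8t)exp(2x)sin(4x)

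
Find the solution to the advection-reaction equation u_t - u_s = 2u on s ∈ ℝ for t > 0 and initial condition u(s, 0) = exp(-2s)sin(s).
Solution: Substitute u = exp(-2s)w.
Then u_s = exp(-2s)(w_s - 2w), u_t = exp(-2s)w_t; substituting and dividing by exp(-2s), the lower-order terms cancel: w_t - w_s = 0 (standard advection equation).
Data for w: w(s,0) = exp(2s)u(s,0) = sin(s).
By characteristics (ds/dt = -1), w(s,t) = f(s + t) with f = w(·, 0).
So w(s,t) = sin(s + t), and u(s,t) = exp(-2s)w(s,t).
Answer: u(s, t) = exp(-2s)sin(s + t)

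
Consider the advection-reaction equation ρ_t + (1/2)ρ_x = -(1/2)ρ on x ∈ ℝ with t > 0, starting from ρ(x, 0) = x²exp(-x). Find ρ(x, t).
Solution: Substitute ρ = exp(-x)u, i.e. u = exp(x)ρ.
By the product rule, ρ_x = exp(-x)(u_x - u), ρ_t = exp(-x)u_t.
Substituting into the PDE and dividing by exp(-x): u_t + (1/2)(u_x - u) = -(1/2)u.
The lower-order terms cancel, leaving the standard advection equation u_t + (1/2)u_x = 0.
Initial data for u: u(x,0) = exp(x)ρ(x,0) = x².
Solve for u:
  By method of characteristics (waves move right with speed 1/2):
  Along characteristics x - (1/2)t = const, u is constant, so u(x,t) = f(x - (1/2)t) with f = u(·, 0).
Hence u(x,t) = (1/4)t² - tx + x².
Transform back: ρ(x,t) = exp(-x)u(x,t).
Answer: ρ(x, t) = (1/4)t²exp(-x) - txexp(-x) + x²exp(-x)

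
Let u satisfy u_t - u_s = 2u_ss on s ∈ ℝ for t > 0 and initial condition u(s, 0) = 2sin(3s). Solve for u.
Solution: Change to a moving frame: let η = s + t, σ = t and write u(s,t) = w(η,σ).
By the chain rule u_t = w_σ + w_η, u_s = w_η, u_ss = w_ηη.
Then u_t - u_s = w_σ: the advection term cancels and the PDE becomes the heat equation w_σ = 2w_ηη on η ∈ ℝ.
Initial data: w(η,0) = u(η,0) = 2sin(3η).
On η ∈ ℝ each mode satisfies (sin(nη))″ = -n² sin(nη), so exp(-2n²σ) sin(nη) solves the heat equation; by superposition w(η,σ) = Σ c_n exp(-2n²σ) sin(nη).
Reading off the coefficients: c_3=2, so w(η,σ) = 2exp(-18σ)sin(3η).
Substituting back η = s + t, σ = t: u(s,t) = w(s + t, t).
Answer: u(s, t) = 2exp(-18t)sin(3s + 3t)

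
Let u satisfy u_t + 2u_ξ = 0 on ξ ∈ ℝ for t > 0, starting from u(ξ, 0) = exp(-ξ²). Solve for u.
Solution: By characteristics (dξ/dt = 2), u(ξ,t) = f(ξ - 2t) with f = u(·, 0).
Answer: u(ξ, t) = exp(-(-2t + ξ)²)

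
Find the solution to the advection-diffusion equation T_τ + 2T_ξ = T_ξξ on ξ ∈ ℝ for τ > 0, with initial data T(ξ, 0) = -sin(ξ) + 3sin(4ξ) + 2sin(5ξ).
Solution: Moving frame: η = ξ - 2τ, σ = τ, T = u(η,σ), so T_τ = u_σ - 2u_η and T_ξξ = u_ηη.
Hence T_τ + 2T_ξ = u_σ and the PDE becomes the heat equation u_σ = u_ηη on η ∈ ℝ.
Initial data: u(η,0) = T(η,0) = -sin(η) + 3sin(4η) + 2sin(5η). Each mode sin(nη) decays as exp(-n²σ) on ℝ, so u(η,σ) = Σ c_n exp(-n²σ) sin(nη) with c_1=-1, c_4=3, c_5=2: u(η,σ) = -exp(-σ)sin(η) + 3exp(-16σ)sin(4η) + 2exp(-25σ)sin(5η).
Substituting back: T(ξ,τ) = u(ξ - 2τ, τ).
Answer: T(ξ, τ) = -exp(-τ)sin(ξ - 2τ) + 3exp(-16τ)sin(4ξ - 8τ) + 2exp(-25τ)sin(5ξ - 10τ)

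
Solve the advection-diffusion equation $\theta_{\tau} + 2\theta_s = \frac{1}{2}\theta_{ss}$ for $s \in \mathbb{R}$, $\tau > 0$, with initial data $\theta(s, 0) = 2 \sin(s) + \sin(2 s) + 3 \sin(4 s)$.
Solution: Change to a moving frame: let $\eta = s - 2\tau$, $\sigma = \tau$ and write $\theta(s,\tau) = u(\eta,\sigma)$.
By the chain rule $\theta_{\tau} = u_{\sigma} - 2u_{\eta}$, $\theta_s = u_{\eta}$, $\theta_{ss} = u_{\eta\eta}$.
Then $\theta_{\tau} + 2\theta_s = u_{\sigma}$: the advection term cancels and the PDE becomes the heat equation $u_{\sigma} = \frac{1}{2}u_{\eta\eta}$ on $\eta \in \mathbb{R}$.
Initial data: $u(\eta,0) = \theta(\eta,0) = 2 \sin(\eta) + \sin(2 \eta) + 3 \sin(4 \eta)$.
On $\eta \in \mathbb{R}$ each mode satisfies $(\sin(n\eta))'' = -n^2 \sin(n\eta)$, so $e^{-n^2\sigma/2} \sin(n\eta)$ solves the heat equation; by superposition $u(\eta,\sigma) = \sum c_n e^{-n^2\sigma/2} \sin(n\eta)$.
Reading off the coefficients: $c_1=2, c_2=1, c_4=3$, so $u(\eta,\sigma) = e^{-2 \sigma} \sin(2 \eta) + 3 e^{-8 \sigma} \sin(4 \eta) + 2 e^{-\sigma/2} \sin(\eta)$.
Substituting back $\eta = s - 2\tau$, $\sigma = \tau$: $\theta(s,\tau) = u(s - 2\tau, \tau)$.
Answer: $\theta(s, \tau) = - e^{-2 \tau} \sin(4 \tau - 2 s) - 3 e^{-8 \tau} \sin(8 \tau - 4 s) - 2 e^{-\tau/2} \sin(2 \tau - s)$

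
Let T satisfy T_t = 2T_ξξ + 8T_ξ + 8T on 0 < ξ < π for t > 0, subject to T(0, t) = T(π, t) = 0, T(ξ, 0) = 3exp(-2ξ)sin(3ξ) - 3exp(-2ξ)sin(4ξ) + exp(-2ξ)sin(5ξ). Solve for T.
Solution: Substitute T = exp(-2ξ)u, i.e. u = exp(2ξ)T.
By the product rule, T_ξ = exp(-2ξ)(u_ξ - 2u), T_ξξ = exp(-2ξ)(u_ξξ - 4u_ξ + 4u), T_t = exp(-2ξ)u_t.
Substituting into the PDE and dividing by exp(-2ξ): u_t = 2(u_ξξ - 4u_ξ + 4u) + 8(u_ξ - 2u) + 8u.
The lower-order terms cancel, leaving the standard heat equation u_t = 2u_ξξ.
Initial data for u: u(ξ,0) = exp(2ξ)T(ξ,0) = 3sin(3ξ) - 3sin(4ξ) + sin(5ξ). The boundary conditions carry over: u(0,t) = u(π,t) = 0.
Solve for u:
  Using separation of variables u = X(ξ)G(t):
  Eigenfunctions: sin(nξ), n = 1, 2, 3, ...
  General solution: u(ξ, t) = Σ c_n sin(nξ) exp(-2n² t)
  Matching u(ξ,0) = 3sin(3ξ) - 3sin(4ξ) + sin(5ξ) term by term: c_3=3, c_4=-3, c_5=1.
Hence u(ξ,t) = 3exp(-18t)sin(3ξ) - 3exp(-32t)sin(4ξ) + exp(-50t)sin(5ξ).
Transform back: T(ξ,t) = exp(-2ξ)u(ξ,t).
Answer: T(ξ, t) = 3exp(-18t)exp(-2ξ)sin(3ξ) - 3exp(-32t)exp(-2ξ)sin(4ξ) + exp(-50t)exp(-2ξ)sin(5ξ)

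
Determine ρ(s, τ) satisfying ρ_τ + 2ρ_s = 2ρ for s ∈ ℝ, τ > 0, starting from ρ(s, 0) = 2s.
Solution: Substitute ρ = exp(2τ)u.
Then ρ_τ = exp(2τ)(u_τ + 2u), ρ_s = exp(2τ)u_s; substituting and dividing by exp(2τ), the lower-order terms cancel: u_τ + 2u_s = 0 (standard advection equation).
Data for u: u(s,0) = ρ(s,0) = 2s.
By characteristics (ds/dτ = 2), u(s,τ) = f(s - 2τ) with f = u(·, 0).
So u(s,τ) = 2s - 4τ, and ρ(s,τ) = exp(2τ)u(s,τ).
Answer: ρ(s, τ) = 2sexp(2τ) - 4τexp(2τ)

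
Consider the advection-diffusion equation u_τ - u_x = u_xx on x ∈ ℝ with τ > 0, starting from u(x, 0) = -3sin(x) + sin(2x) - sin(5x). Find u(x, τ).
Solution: Change to a moving frame: let η = x + τ, σ = τ and write u(x,τ) = w(η,σ).
By the chain rule u_τ = w_σ + w_η, u_x = w_η, u_xx = w_ηη.
Then u_τ - u_x = w_σ: the advection term cancels and the PDE becomes the heat equation w_σ = w_ηη on η ∈ ℝ.
Initial data: w(η,0) = u(η,0) = -3sin(η) + sin(2η) - sin(5η).
On η ∈ ℝ each mode satisfies (sin(nη))″ = -n² sin(nη), so exp(-n²σ) sin(nη) solves the heat equation; by superposition w(η,σ) = Σ c_n exp(-n²σ) sin(nη).
Reading off the coefficients: c_1=-3, c_2=1, c_5=-1, so w(η,σ) = -3exp(-σ)sin(η) + exp(-4σ)sin(2η) - exp(-25σ)sin(5η).
Substituting back η = x + τ, σ = τ: u(x,τ) = w(x + τ, τ).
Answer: u(x, τ) = -3exp(-τ)sin(x + τ) + exp(-4τ)sin(2x + 2τ) - exp(-25τ)sin(5x + 5τ)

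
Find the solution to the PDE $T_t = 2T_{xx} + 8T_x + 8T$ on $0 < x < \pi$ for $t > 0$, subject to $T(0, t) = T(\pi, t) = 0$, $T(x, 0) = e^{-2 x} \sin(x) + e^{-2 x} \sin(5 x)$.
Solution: Substitute $T = e^{-2x}u$.
Then $T_x = e^{-2x}(u_x - 2u)$, $T_{xx} = e^{-2x}(u_{xx} - 4u_x + 4u)$, $T_t = e^{-2x}u_t$; substituting and dividing by $e^{-2x}$, the lower-order terms cancel: $u_t = 2u_{xx}$ (standard heat equation).
Data for $u$: $u(x,0) = e^{2x}T(x,0) = \sin(x) + \sin(5 x)$. The boundary conditions carry over: $u(0,t) = u(\pi,t) = 0$.
Separating variables: $u = \sum c_n e^{-2n^2t} \sin(nx)$. From $u(x,0) = \sin(x) + \sin(5 x)$: $c_1=1, c_5=1$.
So $u(x,t) = e^{-2 t} \sin(x) + e^{-50 t} \sin(5 x)$, and $T(x,t) = e^{-2x}u(x,t)$.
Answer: $T(x, t) = e^{-2 t} e^{-2 x} \sin(x) + e^{-50 t} e^{-2 x} \sin(5 x)$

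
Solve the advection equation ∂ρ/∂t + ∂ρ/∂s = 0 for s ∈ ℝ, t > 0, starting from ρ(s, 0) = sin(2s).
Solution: By characteristics (ds/dt = 1), ρ(s,t) = f(s - t) with f = ρ(·, 0).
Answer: ρ(s, t) = sin(2s - 2t)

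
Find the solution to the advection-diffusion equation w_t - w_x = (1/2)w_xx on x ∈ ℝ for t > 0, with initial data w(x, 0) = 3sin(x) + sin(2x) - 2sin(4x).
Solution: Change to a moving frame: let η = x + t, σ = t and write w(x,t) = u(η,σ).
By the chain rule w_t = u_σ + u_η, w_x = u_η, w_xx = u_ηη.
Then w_t - w_x = u_σ: the advection term cancels and the PDE becomes the heat equation u_σ = (1/2)u_ηη on η ∈ ℝ.
Initial data: u(η,0) = w(η,0) = 3sin(η) + sin(2η) - 2sin(4η).
On η ∈ ℝ each mode satisfies (sin(nη))″ = -n² sin(nη), so exp(-n²σ/2) sin(nη) solves the heat equation; by superposition u(η,σ) = Σ c_n exp(-n²σ/2) sin(nη).
Reading off the coefficients: c_1=3, c_2=1, c_4=-2, so u(η,σ) = exp(-2σ)sin(2η) - 2exp(-8σ)sin(4η) + 3exp(-σ/2)sin(η).
Substituting back η = x + t, σ = t: w(x,t) = u(x + t, t).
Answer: w(x, t) = exp(-2t)sin(2t + 2x) - 2exp(-8t)sin(4t + 4x) + 3exp(-t/2)sin(t + x)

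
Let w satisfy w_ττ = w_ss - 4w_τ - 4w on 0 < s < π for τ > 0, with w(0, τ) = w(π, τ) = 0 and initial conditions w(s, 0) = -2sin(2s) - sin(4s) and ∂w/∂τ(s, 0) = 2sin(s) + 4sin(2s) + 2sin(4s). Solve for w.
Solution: Substitute w = exp(-2τ)u, i.e. u = exp(2τ)w.
By the product rule, w_τ = exp(-2τ)(u_τ - 2u), w_ττ = exp(-2τ)(u_ττ - 4u_τ + 4u), w_ss = exp(-2τ)u_ss.
Substituting into the PDE and dividing by exp(-2τ): u_ττ - 4u_τ + 4u = u_ss - 4(u_τ - 2u) - 4u.
The lower-order terms cancel, leaving the standard wave equation u_ττ = u_ss.
Initial data for u: u(s,0) = w(s,0) = -2sin(2s) - sin(4s); u_τ(s,0) = w_τ(s,0) + 2w(s,0) = 2sin(s). The boundary conditions carry over: u(0,τ) = u(π,τ) = 0.
Solve for u:
  Using separation of variables u = X(s)T(τ):
  Eigenfunctions: sin(ns), n = 1, 2, 3, ...
  General solution: u(s, τ) = Σ [A_n cos(n τ) + B_n sin(n τ)] sin(ns)
  From u(s,0) = -2sin(2s) - sin(4s): A_2=-2, A_4=-1. From u_τ(s,0) = 2sin(s), using u_τ(s,0) = Σ ω_n B_n sin(ns) with ω_n = n: B_1 = 2/1 = 2.
Hence u(s,τ) = 2sin(s)sin(τ) - 2sin(2s)cos(2τ) - sin(4s)cos(4τ).
Transform back: w(s,τ) = exp(-2τ)u(s,τ).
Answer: w(s, τ) = 2exp(-2τ)sin(s)sin(τ) - 2exp(-2τ)sin(2s)cos(2τ) - exp(-2τ)sin(4s)cos(4τ)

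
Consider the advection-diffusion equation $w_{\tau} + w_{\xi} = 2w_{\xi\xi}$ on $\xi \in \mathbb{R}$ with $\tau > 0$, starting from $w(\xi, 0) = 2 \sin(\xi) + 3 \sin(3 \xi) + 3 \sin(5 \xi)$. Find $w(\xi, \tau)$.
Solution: Moving frame: $\eta = \xi - \tau$, $\sigma = \tau$, $w = u(\eta,\sigma)$, so $w_{\tau} = u_{\sigma} - u_{\eta}$ and $w_{\xi\xi} = u_{\eta\eta}$.
Hence $w_{\tau} + w_{\xi} = u_{\sigma}$ and the PDE becomes the heat equation $u_{\sigma} = 2u_{\eta\eta}$ on $\eta \in \mathbb{R}$.
Initial data: $u(\eta,0) = w(\eta,0) = 2 \sin(\eta) + 3 \sin(3 \eta) + 3 \sin(5 \eta)$. Each mode $\sin(n\eta)$ decays as $e^{-2n^2\sigma}$ on $\mathbb{R}$, so $u(\eta,\sigma) = \sum c_n e^{-2n^2\sigma} \sin(n\eta)$ with $c_1=2, c_3=3, c_5=3$: $u(\eta,\sigma) = 2 e^{-2 \sigma} \sin(\eta) + 3 e^{-18 \sigma} \sin(3 \eta) + 3 e^{-50 \sigma} \sin(5 \eta)$.
Substituting back: $w(\xi,\tau) = u(\xi - \tau, \tau)$.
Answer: $w(\xi, \tau) = -2 e^{-2 \tau} \sin(\tau - \xi) - 3 e^{-18 \tau} \sin(3 \tau - 3 \xi) - 3 e^{-50 \tau} \sin(5 \tau - 5 \xi)$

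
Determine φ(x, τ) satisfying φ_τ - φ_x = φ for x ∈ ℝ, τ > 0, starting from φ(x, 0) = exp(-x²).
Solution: Substitute φ = exp(τ)u.
Then φ_τ = exp(τ)(u_τ + u), φ_x = exp(τ)u_x; substituting and dividing by exp(τ), the lower-order terms cancel: u_τ - u_x = 0 (standard advection equation).
Data for u: u(x,0) = φ(x,0) = exp(-x²).
By characteristics (dx/dτ = -1), u(x,τ) = f(x + τ) with f = u(·, 0).
So u(x,τ) = exp(-(x + τ)²), and φ(x,τ) = exp(τ)u(x,τ).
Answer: φ(x, τ) = exp(τ)exp(-(x + τ)²)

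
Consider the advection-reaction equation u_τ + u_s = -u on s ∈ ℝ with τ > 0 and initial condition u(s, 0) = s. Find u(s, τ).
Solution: Substitute u = exp(-τ)w, i.e. w = exp(τ)u.
By the product rule, u_τ = exp(-τ)(w_τ - w), u_s = exp(-τ)w_s.
Substituting into the PDE and dividing by exp(-τ): w_τ - w + w_s = -w.
The lower-order terms cancel, leaving the standard advection equation w_τ + w_s = 0.
Initial data for w: w(s,0) = u(s,0) = s.
Solve for w:
  By method of characteristics (waves move right with speed 1):
  Along characteristics s - τ = const, w is constant, so w(s,τ) = f(s - τ) with f = w(·, 0).
Hence w(s,τ) = s - τ.
Transform back: u(s,τ) = exp(-τ)w(s,τ).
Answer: u(s, τ) = sexp(-τ) - τexp(-τ)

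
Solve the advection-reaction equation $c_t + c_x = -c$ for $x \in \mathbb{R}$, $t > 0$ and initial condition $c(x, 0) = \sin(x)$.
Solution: Substitute $c = e^{-t}u$, i.e. $u = e^{t}c$.
By the product rule, $c_t = e^{-t}(u_t - u)$, $c_x = e^{-t}u_x$.
Substituting into the PDE and dividing by $e^{-t}$: $u_t - u + u_x = -u$.
The lower-order terms cancel, leaving the standard advection equation $u_t + u_x = 0$.
Initial data for $u$: $u(x,0) = c(x,0) = \sin(x)$.
Solve for $u$:
  By method of characteristics (waves move right with speed 1):
  Along characteristics $x - t =$ const, $u$ is constant, so $u(x,t) = f(x - t)$ with $f = u( \cdot , 0)$.
Hence $u(x,t) = - \sin(t - x)$.
Transform back: $c(x,t) = e^{-t}u(x,t)$.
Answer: $c(x, t) = - e^{-t} \sin(t - x)$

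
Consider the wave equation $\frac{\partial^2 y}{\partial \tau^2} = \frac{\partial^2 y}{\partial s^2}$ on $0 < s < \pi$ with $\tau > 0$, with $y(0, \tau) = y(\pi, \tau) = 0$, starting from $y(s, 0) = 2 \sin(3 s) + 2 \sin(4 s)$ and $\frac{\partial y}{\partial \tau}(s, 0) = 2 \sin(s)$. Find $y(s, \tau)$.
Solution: Using separation of variables $y = X(s)T(\tau)$:
Eigenfunctions: $\sin(ns)$, $n = 1, 2, 3, \ldots$
General solution: $y(s, \tau) = \sum [A_n \cos(n \tau) + B_n \sin(n \tau)] \sin(ns)$
From $y(s,0) = 2 \sin(3 s) + 2 \sin(4 s)$: $A_3=2, A_4=2$. From $y_{\tau}(s,0) = 2 \sin(s)$, using $y_{\tau}(s,0) = \sum \omega_n B_n \sin(ns)$ with $\omega_n = n$: $B_1 = 2/1 = 2$.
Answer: $y(s, \tau) = 2 \sin(\tau) \sin(s) + 2 \sin(3 s) \cos(3 \tau) + 2 \sin(4 s) \cos(4 \tau)$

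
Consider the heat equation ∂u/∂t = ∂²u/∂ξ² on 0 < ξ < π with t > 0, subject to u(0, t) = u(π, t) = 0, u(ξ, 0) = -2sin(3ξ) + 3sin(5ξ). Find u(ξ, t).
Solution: Separating variables: u = Σ c_n exp(-n²t) sin(nξ). From u(ξ,0) = -2sin(3ξ) + 3sin(5ξ): c_3=-2, c_5=3.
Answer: u(ξ, t) = -2exp(-9t)sin(3ξ) + 3exp(-25t)sin(5ξ)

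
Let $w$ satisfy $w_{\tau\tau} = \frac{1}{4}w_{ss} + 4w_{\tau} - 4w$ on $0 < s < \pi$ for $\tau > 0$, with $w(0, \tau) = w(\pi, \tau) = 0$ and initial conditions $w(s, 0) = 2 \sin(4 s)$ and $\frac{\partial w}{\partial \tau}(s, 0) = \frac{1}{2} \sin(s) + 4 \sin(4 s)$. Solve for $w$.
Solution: Substitute $w = e^{2\tau}u$, i.e. $u = e^{-2\tau}w$.
By the product rule, $w_{\tau} = e^{2\tau}(u_{\tau} + 2u)$, $w_{\tau\tau} = e^{2\tau}(u_{\tau\tau} + 4u_{\tau} + 4u)$, $w_{ss} = e^{2\tau}u_{ss}$.
Substituting into the PDE and dividing by $e^{2\tau}$: $u_{\tau\tau} + 4u_{\tau} + 4u = \frac{1}{4}u_{ss} + 4(u_{\tau} + 2u) - 4u$.
The lower-order terms cancel, leaving the standard wave equation $u_{\tau\tau} = \frac{1}{4}u_{ss}$.
Initial data for $u$: $u(s,0) = w(s,0) = 2 \sin(4 s)$; $u_{\tau}(s,0) = w_{\tau}(s,0) - 2w(s,0) = \frac{1}{2} \sin(s)$. The boundary conditions carry over: $u(0,\tau) = u(\pi,\tau) = 0$.
Solve for $u$:
  Using separation of variables $u = X(s)T(\tau)$:
  Eigenfunctions: $\sin(ns)$, $n = 1, 2, 3, \ldots$
  General solution: $u(s, \tau) = \sum [A_n \cos(n \tau/2) + B_n \sin(n \tau/2)] \sin(ns)$
  From $u(s,0) = 2 \sin(4 s)$: $A_4=2$. From $u_{\tau}(s,0) = \frac{1}{2} \sin(s)$, using $u_{\tau}(s,0) = \sum \omega_n B_n \sin(ns)$ with $\omega_n = n/2$: $B_1 = (1/2)/(1/2) = 1$.
Hence $u(s,\tau) = \sin(s) \sin(\tau/2) + 2 \sin(4 s) \cos(2 \tau)$.
Transform back: $w(s,\tau) = e^{2\tau}u(s,\tau)$.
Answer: $w(s, \tau) = e^{2 \tau} \sin(\tau/2) \sin(s) + 2 e^{2 \tau} \sin(4 s) \cos(2 \tau)$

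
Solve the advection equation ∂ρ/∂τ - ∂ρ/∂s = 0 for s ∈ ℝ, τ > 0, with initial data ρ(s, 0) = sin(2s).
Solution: By characteristics (ds/dτ = -1), ρ(s,τ) = f(s + τ) with f = ρ(·, 0).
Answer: ρ(s, τ) = sin(2s + 2τ)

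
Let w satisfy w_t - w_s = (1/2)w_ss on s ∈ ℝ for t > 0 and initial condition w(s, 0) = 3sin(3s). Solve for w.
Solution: Moving frame: η = s + t, σ = t, w = u(η,σ), so w_t = u_σ + u_η and w_ss = u_ηη.
Hence w_t - w_s = u_σ and the PDE becomes the heat equation u_σ = (1/2)u_ηη on η ∈ ℝ.
Initial data: u(η,0) = w(η,0) = 3sin(3η). Each mode sin(nη) decays as exp(-n²σ/2) on ℝ, so u(η,σ) = Σ c_n exp(-n²σ/2) sin(nη) with c_3=3: u(η,σ) = 3exp(-9σ/2)sin(3η).
Substituting back: w(s,t) = u(s + t, t).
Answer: w(s, t) = 3exp(-9t/2)sin(3s + 3t)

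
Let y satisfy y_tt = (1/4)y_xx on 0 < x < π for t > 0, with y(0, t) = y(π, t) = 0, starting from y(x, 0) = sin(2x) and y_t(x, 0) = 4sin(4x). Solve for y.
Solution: Using separation of variables y = X(x)T(t):
Eigenfunctions: sin(nx), n = 1, 2, 3, ...
General solution: y(x, t) = Σ [A_n cos(n t/2) + B_n sin(n t/2)] sin(nx)
From y(x,0) = sin(2x): A_2=1. From y_t(x,0) = 4sin(4x), using y_t(x,0) = Σ ω_n B_n sin(nx) with ω_n = n/2: B_4 = 4/2 = 2.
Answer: y(x, t) = 2sin(2t)sin(4x) + sin(2x)cos(t)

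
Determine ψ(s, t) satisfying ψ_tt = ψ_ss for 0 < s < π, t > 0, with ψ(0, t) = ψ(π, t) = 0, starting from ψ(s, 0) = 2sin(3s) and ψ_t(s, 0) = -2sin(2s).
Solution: Separating variables: ψ = Σ [A_n cos(ω_n t) + B_n sin(ω_n t)] sin(ns), ω_n = n. From ICs (B_n = velocity coefficient / ω_n): A_3=2, B_2=-1.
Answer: ψ(s, t) = -sin(2s)sin(2t) + 2sin(3s)cos(3t)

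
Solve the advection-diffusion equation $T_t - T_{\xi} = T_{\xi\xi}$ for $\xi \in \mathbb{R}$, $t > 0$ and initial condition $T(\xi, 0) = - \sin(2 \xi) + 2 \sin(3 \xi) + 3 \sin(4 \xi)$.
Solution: Moving frame: $\eta = \xi + t$, $\sigma = t$, $T = u(\eta,\sigma)$, so $T_t = u_{\sigma} + u_{\eta}$ and $T_{\xi\xi} = u_{\eta\eta}$.
Hence $T_t - T_{\xi} = u_{\sigma}$ and the PDE becomes the heat equation $u_{\sigma} = u_{\eta\eta}$ on $\eta \in \mathbb{R}$.
Initial data: $u(\eta,0) = T(\eta,0) = - \sin(2 \eta) + 2 \sin(3 \eta) + 3 \sin(4 \eta)$. Each mode $\sin(n\eta)$ decays as $e^{-n^2\sigma}$ on $\mathbb{R}$, so $u(\eta,\sigma) = \sum c_n e^{-n^2\sigma} \sin(n\eta)$ with $c_2=-1, c_3=2, c_4=3$: $u(\eta,\sigma) = - e^{-4 \sigma} \sin(2 \eta) + 2 e^{-9 \sigma} \sin(3 \eta) + 3 e^{-16 \sigma} \sin(4 \eta)$.
Substituting back: $T(\xi,t) = u(\xi + t, t)$.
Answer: $T(\xi, t) = - e^{-4 t} \sin(2 \xi + 2 t) + 2 e^{-9 t} \sin(3 \xi + 3 t) + 3 e^{-16 t} \sin(4 \xi + 4 t)$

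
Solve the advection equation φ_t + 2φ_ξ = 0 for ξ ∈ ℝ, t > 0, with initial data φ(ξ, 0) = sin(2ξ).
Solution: By method of characteristics (waves move right with speed 2):
Along characteristics ξ - 2t = const, φ is constant, so φ(ξ,t) = f(ξ - 2t) with f = φ(·, 0).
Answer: φ(ξ, t) = -sin(4t - 2ξ)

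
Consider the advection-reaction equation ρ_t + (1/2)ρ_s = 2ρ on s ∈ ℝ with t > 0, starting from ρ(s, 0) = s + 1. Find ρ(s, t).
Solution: Substitute ρ = exp(2t)u.
Then ρ_t = exp(2t)(u_t + 2u), ρ_s = exp(2t)u_s; substituting and dividing by exp(2t), the lower-order terms cancel: u_t + (1/2)u_s = 0 (standard advection equation).
Data for u: u(s,0) = ρ(s,0) = s + 1.
By characteristics (ds/dt = 1/2), u(s,t) = f(s - (1/2)t) with f = u(·, 0).
So u(s,t) = s - (1/2)t + 1, and ρ(s,t) = exp(2t)u(s,t).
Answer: ρ(s, t) = sexp(2t) - (1/2)texp(2t) + exp(2t)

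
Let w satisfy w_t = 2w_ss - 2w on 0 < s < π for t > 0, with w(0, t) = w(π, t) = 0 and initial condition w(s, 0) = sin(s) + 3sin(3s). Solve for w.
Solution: Substitute w = exp(-2t)u, i.e. u = exp(2t)w.
By the product rule, w_t = exp(-2t)(u_t - 2u), w_ss = exp(-2t)u_ss.
Substituting into the PDE and dividing by exp(-2t): u_t - 2u = 2u_ss - 2u.
The lower-order terms cancel, leaving the standard heat equation u_t = 2u_ss.
Initial data for u: u(s,0) = w(s,0) = sin(s) + 3sin(3s). The boundary conditions carry over: u(0,t) = u(π,t) = 0.
Solve for u:
  Using separation of variables u = X(s)T(t):
  Eigenfunctions: sin(ns), n = 1, 2, 3, ...
  General solution: u(s, t) = Σ c_n sin(ns) exp(-2n² t)
  Matching u(s,0) = sin(s) + 3sin(3s) term by term: c_1=1, c_3=3.
Hence u(s,t) = exp(-2t)sin(s) + 3exp(-18t)sin(3s).
Transform back: w(s,t) = exp(-2t)u(s,t).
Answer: w(s, t) = exp(-4t)sin(s) + 3exp(-20t)sin(3s)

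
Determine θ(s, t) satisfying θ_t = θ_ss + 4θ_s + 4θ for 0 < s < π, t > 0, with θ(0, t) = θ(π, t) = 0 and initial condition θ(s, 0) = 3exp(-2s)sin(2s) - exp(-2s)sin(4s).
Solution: Substitute θ = exp(-2s)u, i.e. u = exp(2s)θ.
By the product rule, θ_s = exp(-2s)(u_s - 2u), θ_ss = exp(-2s)(u_ss - 4u_s + 4u), θ_t = exp(-2s)u_t.
Substituting into the PDE and dividing by exp(-2s): u_t = (u_ss - 4u_s + 4u) + 4(u_s - 2u) + 4u.
The lower-order terms cancel, leaving the standard heat equation u_t = u_ss.
Initial data for u: u(s,0) = exp(2s)θ(s,0) = 3sin(2s) - sin(4s). The boundary conditions carry over: u(0,t) = u(π,t) = 0.
Solve for u:
  Using separation of variables u = X(s)G(t):
  Eigenfunctions: sin(ns), n = 1, 2, 3, ...
  General solution: u(s, t) = Σ c_n sin(ns) exp(-n² t)
  Matching u(s,0) = 3sin(2s) - sin(4s) term by term: c_2=3, c_4=-1.
Hence u(s,t) = 3exp(-4t)sin(2s) - exp(-16t)sin(4s).
Transform back: θ(s,t) = exp(-2s)u(s,t).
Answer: θ(s, t) = 3exp(-2s)exp(-4t)sin(2s) - exp(-2s)exp(-16t)sin(4s)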